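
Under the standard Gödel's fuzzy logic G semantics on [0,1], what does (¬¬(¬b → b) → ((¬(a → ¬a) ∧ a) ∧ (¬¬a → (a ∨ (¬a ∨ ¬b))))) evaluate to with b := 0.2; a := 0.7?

0.70

¬b: Gödel ¬ of 0.2 = 0 (operand ≠ 0)
(¬b → b): 0 ≤ 0.2, so result = 1
¬(¬b → b): Gödel ¬ of 1 = 0 (operand ≠ 0)
¬¬(¬b → b): Gödel ¬ of 0 = 1 (operand is 0)
¬a: Gödel ¬ of 0.7 = 0 (operand ≠ 0)
(a → ¬a): 0.7 > 0, so result = 0
¬(a → ¬a): Gödel ¬ of 0 = 1 (operand is 0)
(¬(a → ¬a) ∧ a) = min(1, 0.7) = 0.7
¬a: Gödel ¬ of 0.7 = 0 (operand ≠ 0)
¬¬a: Gödel ¬ of 0 = 1 (operand is 0)
¬a: Gödel ¬ of 0.7 = 0 (operand ≠ 0)
¬b: Gödel ¬ of 0.2 = 0 (operand ≠ 0)
(¬a ∨ ¬b) = max(0, 0) = 0
(a ∨ (¬a ∨ ¬b)) = max(0.7, 0) = 0.7
(¬¬a → (a ∨ (¬a ∨ ¬b))): 1 > 0.7, so result = 0.7
((¬(a → ¬a) ∧ a) ∧ (¬¬a → (a ∨ (¬a ∨ ¬b)))) = min(0.7, 0.7) = 0.7
(¬¬(¬b → b) → ((¬(a → ¬a) ∧ a) ∧ (¬¬a → (a ∨ (¬a ∨ ¬b))))): 1 > 0.7, so result = 0.7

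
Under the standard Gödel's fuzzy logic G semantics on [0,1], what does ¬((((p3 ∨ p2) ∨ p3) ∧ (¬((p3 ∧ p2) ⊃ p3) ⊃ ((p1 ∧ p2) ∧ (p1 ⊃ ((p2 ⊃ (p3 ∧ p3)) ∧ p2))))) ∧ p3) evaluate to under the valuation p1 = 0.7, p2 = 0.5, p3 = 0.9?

0.00

(p3 ∨ p2) = max(0.9, 0.5) = 0.9
((p3 ∨ p2) ∨ p3) = max(0.9, 0.9) = 0.9
(p3 ∧ p2) = min(0.9, 0.5) = 0.5
((p3 ∧ p2) ⊃ p3): 0.5 ≤ 0.9, so result = 1
¬((p3 ∧ p2) ⊃ p3): Gödel ¬ of 1 = 0 (operand ≠ 0)
(p1 ∧ p2) = min(0.7, 0.5) = 0.5
(p3 ∧ p3) = min(0.9, 0.9) = 0.9
(p2 ⊃ (p3 ∧ p3)): 0.5 ≤ 0.9, so result = 1
((p2 ⊃ (p3 ∧ p3)) ∧ p2) = min(1, 0.5) = 0.5
(p1 ⊃ ((p2 ⊃ (p3 ∧ p3)) ∧ p2)): 0.7 > 0.5, so result = 0.5
((p1 ∧ p2) ∧ (p1 ⊃ ((p2 ⊃ (p3 ∧ p3)) ∧ p2))) = min(0.5, 0.5) = 0.5
(¬((p3 ∧ p2) ⊃ p3) ⊃ ((p1 ∧ p2) ∧ (p1 ⊃ ((p2 ⊃ (p3 ∧ p3)) ∧ p2)))): 0 ≤ 0.5, so result = 1
(((p3 ∨ p2) ∨ p3) ∧ (¬((p3 ∧ p2) ⊃ p3) ⊃ ((p1 ∧ p2) ∧ (p1 ⊃ ((p2 ⊃ (p3 ∧ p3)) ∧ p2))))) = min(0.9, 1) = 0.9
((((p3 ∨ p2) ∨ p3) ∧ (¬((p3 ∧ p2) ⊃ p3) ⊃ ((p1 ∧ p2) ∧ (p1 ⊃ ((p2 ⊃ (p3 ∧ p3)) ∧ p2))))) ∧ p3) = min(0.9, 0.9) = 0.9
¬((((p3 ∨ p2) ∨ p3) ∧ (¬((p3 ∧ p2) ⊃ p3) ⊃ ((p1 ∧ p2) ∧ (p1 ⊃ ((p2 ⊃ (p3 ∧ p3)) ∧ p2))))) ∧ p3): Gödel ¬ of 0.9 = 0 (operand ≠ 0)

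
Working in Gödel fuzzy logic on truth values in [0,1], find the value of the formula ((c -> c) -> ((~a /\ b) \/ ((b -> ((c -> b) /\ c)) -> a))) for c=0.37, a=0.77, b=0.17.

0.77

(c -> c): 0.37 ≤ 0.37, so result = 1
~a: Gödel ¬ of 0.77 = 0 (operand ≠ 0)
(~a /\ b) = min(0, 0.17) = 0
(c -> b): 0.37 > 0.17, so result = 0.17
((c -> b) /\ c) = min(0.17, 0.37) = 0.17
(b -> ((c -> b) /\ c)): 0.17 ≤ 0.17, so result = 1
((b -> ((c -> b) /\ c)) -> a): 1 > 0.77, so result = 0.77
((~a /\ b) \/ ((b -> ((c -> b) /\ c)) -> a)) = max(0, 0.77) = 0.77
((c -> c) -> ((~a /\ b) \/ ((b -> ((c -> b) /\ c)) -> a))): 1 > 0.77, so result = 0.77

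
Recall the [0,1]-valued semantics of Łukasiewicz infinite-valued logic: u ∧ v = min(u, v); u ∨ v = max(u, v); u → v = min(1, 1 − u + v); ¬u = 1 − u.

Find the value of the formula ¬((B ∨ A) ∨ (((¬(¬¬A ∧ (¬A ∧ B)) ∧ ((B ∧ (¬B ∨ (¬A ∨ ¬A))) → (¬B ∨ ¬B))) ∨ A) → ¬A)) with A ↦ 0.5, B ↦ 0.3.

0.20

(B ∨ A) = max(0.3, 0.5) = 0.5
¬A: Łukasiewicz ¬ gives 1 − 0.5 = 0.5
¬¬A: Łukasiewicz ¬ gives 1 − 0.5 = 0.5
¬A: Łukasiewicz ¬ gives 1 − 0.5 = 0.5
(¬A ∧ B) = min(0.5, 0.3) = 0.3
(¬¬A ∧ (¬A ∧ B)) = min(0.5, 0.3) = 0.3
¬(¬¬A ∧ (¬A ∧ B)): Łukasiewicz ¬ gives 1 − 0.3 = 0.7
¬B: Łukasiewicz ¬ gives 1 − 0.3 = 0.7
¬A: Łukasiewicz ¬ gives 1 − 0.5 = 0.5
¬A: Łukasiewicz ¬ gives 1 − 0.5 = 0.5
(¬A ∨ ¬A) = max(0.5, 0.5) = 0.5
(¬B ∨ (¬A ∨ ¬A)) = max(0.7, 0.5) = 0.7
(B ∧ (¬B ∨ (¬A ∨ ¬A))) = min(0.3, 0.7) = 0.3
¬B: Łukasiewicz ¬ gives 1 − 0.3 = 0.7
¬B: Łukasiewicz ¬ gives 1 − 0.3 = 0.7
(¬B ∨ ¬B) = max(0.7, 0.7) = 0.7
((B ∧ (¬B ∨ (¬A ∨ ¬A))) → (¬B ∨ ¬B)): min(1, 1 − 0.3 + 0.7) = 1
(¬(¬¬A ∧ (¬A ∧ B)) ∧ ((B ∧ (¬B ∨ (¬A ∨ ¬A))) → (¬B ∨ ¬B))) = min(0.7, 1) = 0.7
((¬(¬¬A ∧ (¬A ∧ B)) ∧ ((B ∧ (¬B ∨ (¬A ∨ ¬A))) → (¬B ∨ ¬B))) ∨ A) = max(0.7, 0.5) = 0.7
¬A: Łukasiewicz ¬ gives 1 − 0.5 = 0.5
(((¬(¬¬A ∧ (¬A ∧ B)) ∧ ((B ∧ (¬B ∨ (¬A ∨ ¬A))) → (¬B ∨ ¬B))) ∨ A) → ¬A): min(1, 1 − 0.7 + 0.5) = 0.8
((B ∨ A) ∨ (((¬(¬¬A ∧ (¬A ∧ B)) ∧ ((B ∧ (¬B ∨ (¬A ∨ ¬A))) → (¬B ∨ ¬B))) ∨ A) → ¬A)) = max(0.5, 0.8) = 0.8
¬((B ∨ A) ∨ (((¬(¬¬A ∧ (¬A ∧ B)) ∧ ((B ∧ (¬B ∨ (¬A ∨ ¬A))) → (¬B ∨ ¬B))) ∨ A) → ¬A)): Łukasiewicz ¬ gives 1 − 0.8 = 0.2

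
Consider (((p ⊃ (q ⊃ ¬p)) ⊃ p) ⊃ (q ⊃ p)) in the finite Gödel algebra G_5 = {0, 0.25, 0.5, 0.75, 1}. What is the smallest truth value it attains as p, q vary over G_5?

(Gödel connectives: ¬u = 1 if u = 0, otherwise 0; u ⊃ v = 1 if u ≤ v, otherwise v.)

The minimum is attained at p = 0.25, q = 0.5:
  ¬p: Gödel ¬ of 0.25 = 0 (operand ≠ 0)
  (q ⊃ ¬p): 0.5 > 0, so result = 0
  (p ⊃ (q ⊃ ¬p)): 0.25 > 0, so result = 0
  ((p ⊃ (q ⊃ ¬p)) ⊃ p): 0 ≤ 0.25, so result = 1
  (q ⊃ p): 0.5 > 0.25, so result = 0.25
  (((p ⊃ (q ⊃ ¬p)) ⊃ p) ⊃ (q ⊃ p)): 1 > 0.25, so result = 0.25
Checking all 25 assignments confirms none give a value below 0.25.

0.25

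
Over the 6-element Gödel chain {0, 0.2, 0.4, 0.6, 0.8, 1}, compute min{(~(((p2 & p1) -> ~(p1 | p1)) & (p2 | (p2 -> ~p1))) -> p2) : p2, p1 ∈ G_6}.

The minimum is attained at p2 = 0.2, p1 = 0.2:
  (p2 & p1) = min(0.2, 0.2) = 0.2
  (p1 | p1) = max(0.2, 0.2) = 0.2
  ~(p1 | p1): Gödel ¬ of 0.2 = 0 (operand ≠ 0)
  ((p2 & p1) -> ~(p1 | p1)): 0.2 > 0, so result = 0
  ~p1: Gödel ¬ of 0.2 = 0 (operand ≠ 0)
  (p2 -> ~p1): 0.2 > 0, so result = 0
  (p2 | (p2 -> ~p1)) = max(0.2, 0) = 0.2
  (((p2 & p1) -> ~(p1 | p1)) & (p2 | (p2 -> ~p1))) = min(0, 0.2) = 0
  ~(((p2 & p1) -> ~(p1 | p1)) & (p2 | (p2 -> ~p1))): Gödel ¬ of 0 = 1 (operand is 0)
  (~(((p2 & p1) -> ~(p1 | p1)) & (p2 | (p2 -> ~p1))) -> p2): 1 > 0.2, so result = 0.2
Checking all 36 assignments confirms none give a value below 0.20.

0.20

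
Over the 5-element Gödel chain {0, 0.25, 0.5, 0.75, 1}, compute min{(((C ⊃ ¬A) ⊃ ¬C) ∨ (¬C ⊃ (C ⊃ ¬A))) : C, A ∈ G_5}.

1.00

Every assignment gives 1. For instance at C = 0, A = 0:
  ¬A: Gödel ¬ of 0 = 1 (operand is 0)
  (C ⊃ ¬A): 0 ≤ 1, so result = 1
  ¬C: Gödel ¬ of 0 = 1 (operand is 0)
  ((C ⊃ ¬A) ⊃ ¬C): 1 ≤ 1, so result = 1
  ¬C: Gödel ¬ of 0 = 1 (operand is 0)
  ¬A: Gödel ¬ of 0 = 1 (operand is 0)
  (C ⊃ ¬A): 0 ≤ 1, so result = 1
  (¬C ⊃ (C ⊃ ¬A)): 1 ≤ 1, so result = 1
  (((C ⊃ ¬A) ⊃ ¬C) ∨ (¬C ⊃ (C ⊃ ¬A))) = max(1, 1) = 1
All 25 assignments give value 1 — the formula is a G_5-tautology.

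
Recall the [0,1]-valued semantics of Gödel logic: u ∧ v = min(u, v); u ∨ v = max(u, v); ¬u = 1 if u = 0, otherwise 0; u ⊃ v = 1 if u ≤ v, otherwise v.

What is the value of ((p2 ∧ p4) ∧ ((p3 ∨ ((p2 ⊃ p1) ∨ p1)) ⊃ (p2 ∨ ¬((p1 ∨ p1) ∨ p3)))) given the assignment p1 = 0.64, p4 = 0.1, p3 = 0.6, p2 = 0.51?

0.10

(p2 ∧ p4) = min(0.51, 0.1) = 0.1
(p2 ⊃ p1): 0.51 ≤ 0.64, so result = 1
((p2 ⊃ p1) ∨ p1) = max(1, 0.64) = 1
(p3 ∨ ((p2 ⊃ p1) ∨ p1)) = max(0.6, 1) = 1
(p1 ∨ p1) = max(0.64, 0.64) = 0.64
((p1 ∨ p1) ∨ p3) = max(0.64, 0.6) = 0.64
¬((p1 ∨ p1) ∨ p3): Gödel ¬ of 0.64 = 0 (operand ≠ 0)
(p2 ∨ ¬((p1 ∨ p1) ∨ p3)) = max(0.51, 0) = 0.51
((p3 ∨ ((p2 ⊃ p1) ∨ p1)) ⊃ (p2 ∨ ¬((p1 ∨ p1) ∨ p3))): 1 > 0.51, so result = 0.51
((p2 ∧ p4) ∧ ((p3 ∨ ((p2 ⊃ p1) ∨ p1)) ⊃ (p2 ∨ ¬((p1 ∨ p1) ∨ p3)))) = min(0.1, 0.51) = 0.1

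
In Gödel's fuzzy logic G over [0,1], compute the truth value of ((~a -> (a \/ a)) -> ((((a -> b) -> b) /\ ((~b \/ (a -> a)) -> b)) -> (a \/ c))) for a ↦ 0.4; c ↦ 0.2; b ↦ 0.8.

~a: Gödel ¬ of 0.4 = 0 (operand ≠ 0)
(a \/ a) = max(0.4, 0.4) = 0.4
(~a -> (a \/ a)): 0 ≤ 0.4, so result = 1
(a -> b): 0.4 ≤ 0.8, so result = 1
((a -> b) -> b): 1 > 0.8, so result = 0.8
~b: Gödel ¬ of 0.8 = 0 (operand ≠ 0)
(a -> a): 0.4 ≤ 0.4, so result = 1
(~b \/ (a -> a)) = max(0, 1) = 1
((~b \/ (a -> a)) -> b): 1 > 0.8, so result = 0.8
(((a -> b) -> b) /\ ((~b \/ (a -> a)) -> b)) = min(0.8, 0.8) = 0.8
(a \/ c) = max(0.4, 0.2) = 0.4
((((a -> b) -> b) /\ ((~b \/ (a -> a)) -> b)) -> (a \/ c)): 0.8 > 0.4, so result = 0.4
((~a -> (a \/ a)) -> ((((a -> b) -> b) /\ ((~b \/ (a -> a)) -> b)) -> (a \/ c))): 1 > 0.4, so result = 0.4

0.40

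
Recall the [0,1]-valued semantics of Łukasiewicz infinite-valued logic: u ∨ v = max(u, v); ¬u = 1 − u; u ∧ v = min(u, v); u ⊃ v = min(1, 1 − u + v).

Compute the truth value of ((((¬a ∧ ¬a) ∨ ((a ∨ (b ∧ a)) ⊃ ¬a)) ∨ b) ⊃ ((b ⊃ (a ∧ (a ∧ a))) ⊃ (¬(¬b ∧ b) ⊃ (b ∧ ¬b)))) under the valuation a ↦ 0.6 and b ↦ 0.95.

0.50

¬a: Łukasiewicz ¬ gives 1 − 0.6 = 0.4
¬a: Łukasiewicz ¬ gives 1 − 0.6 = 0.4
(¬a ∧ ¬a) = min(0.4, 0.4) = 0.4
(b ∧ a) = min(0.95, 0.6) = 0.6
(a ∨ (b ∧ a)) = max(0.6, 0.6) = 0.6
¬a: Łukasiewicz ¬ gives 1 − 0.6 = 0.4
((a ∨ (b ∧ a)) ⊃ ¬a): min(1, 1 − 0.6 + 0.4) = 0.8
((¬a ∧ ¬a) ∨ ((a ∨ (b ∧ a)) ⊃ ¬a)) = max(0.4, 0.8) = 0.8
(((¬a ∧ ¬a) ∨ ((a ∨ (b ∧ a)) ⊃ ¬a)) ∨ b) = max(0.8, 0.95) = 0.95
(a ∧ a) = min(0.6, 0.6) = 0.6
(a ∧ (a ∧ a)) = min(0.6, 0.6) = 0.6
(b ⊃ (a ∧ (a ∧ a))): min(1, 1 − 0.95 + 0.6) = 0.65
¬b: Łukasiewicz ¬ gives 1 − 0.95 = 0.05
(¬b ∧ b) = min(0.05, 0.95) = 0.05
¬(¬b ∧ b): Łukasiewicz ¬ gives 1 − 0.05 = 0.95
¬b: Łukasiewicz ¬ gives 1 − 0.95 = 0.05
(b ∧ ¬b) = min(0.95, 0.05) = 0.05
(¬(¬b ∧ b) ⊃ (b ∧ ¬b)): min(1, 1 − 0.95 + 0.05) = 0.1
((b ⊃ (a ∧ (a ∧ a))) ⊃ (¬(¬b ∧ b) ⊃ (b ∧ ¬b))): min(1, 1 − 0.65 + 0.1) = 0.45
((((¬a ∧ ¬a) ∨ ((a ∨ (b ∧ a)) ⊃ ¬a)) ∨ b) ⊃ ((b ⊃ (a ∧ (a ∧ a))) ⊃ (¬(¬b ∧ b) ⊃ (b ∧ ¬b)))): min(1, 1 − 0.95 + 0.45) = 0.5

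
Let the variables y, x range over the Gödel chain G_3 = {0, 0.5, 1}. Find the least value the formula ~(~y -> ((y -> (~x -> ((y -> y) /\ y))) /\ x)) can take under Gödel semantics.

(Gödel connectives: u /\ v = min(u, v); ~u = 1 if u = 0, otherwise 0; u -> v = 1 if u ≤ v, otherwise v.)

The minimum is attained at y = 0, x = 0.5:
  ~y: Gödel ¬ of 0 = 1 (operand is 0)
  ~x: Gödel ¬ of 0.5 = 0 (operand ≠ 0)
  (y -> y): 0 ≤ 0, so result = 1
  ((y -> y) /\ y) = min(1, 0) = 0
  (~x -> ((y -> y) /\ y)): 0 ≤ 0, so result = 1
  (y -> (~x -> ((y -> y) /\ y))): 0 ≤ 1, so result = 1
  ((y -> (~x -> ((y -> y) /\ y))) /\ x) = min(1, 0.5) = 0.5
  (~y -> ((y -> (~x -> ((y -> y) /\ y))) /\ x)): 1 > 0.5, so result = 0.5
  ~(~y -> ((y -> (~x -> ((y -> y) /\ y))) /\ x)): Gödel ¬ of 0.5 = 0 (operand ≠ 0)
Checking all 9 assignments confirms none give a value below 0.00.

0.00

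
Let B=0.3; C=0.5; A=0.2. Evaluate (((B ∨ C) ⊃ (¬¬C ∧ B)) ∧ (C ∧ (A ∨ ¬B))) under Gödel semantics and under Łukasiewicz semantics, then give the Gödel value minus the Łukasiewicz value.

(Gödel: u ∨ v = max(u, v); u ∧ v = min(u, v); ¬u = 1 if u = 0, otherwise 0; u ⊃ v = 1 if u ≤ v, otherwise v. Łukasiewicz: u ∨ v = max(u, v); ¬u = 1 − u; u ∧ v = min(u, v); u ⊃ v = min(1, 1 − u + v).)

Gödel evaluation:
  (B ∨ C) = max(0.3, 0.5) = 0.5
  ¬C: Gödel ¬ of 0.5 = 0 (operand ≠ 0)
  ¬¬C: Gödel ¬ of 0 = 1 (operand is 0)
  (¬¬C ∧ B) = min(1, 0.3) = 0.3
  ((B ∨ C) ⊃ (¬¬C ∧ B)): 0.5 > 0.3, so result = 0.3
  ¬B: Gödel ¬ of 0.3 = 0 (operand ≠ 0)
  (A ∨ ¬B) = max(0.2, 0) = 0.2
  (C ∧ (A ∨ ¬B)) = min(0.5, 0.2) = 0.2
  (((B ∨ C) ⊃ (¬¬C ∧ B)) ∧ (C ∧ (A ∨ ¬B))) = min(0.3, 0.2) = 0.2
  Gödel value = 0.2
Łukasiewicz evaluation:
  (B ∨ C) = max(0.3, 0.5) = 0.5
  ¬C: Łukasiewicz ¬ gives 1 − 0.5 = 0.5
  ¬¬C: Łukasiewicz ¬ gives 1 − 0.5 = 0.5
  (¬¬C ∧ B) = min(0.5, 0.3) = 0.3
  ((B ∨ C) ⊃ (¬¬C ∧ B)): min(1, 1 − 0.5 + 0.3) = 0.8
  ¬B: Łukasiewicz ¬ gives 1 − 0.3 = 0.7
  (A ∨ ¬B) = max(0.2, 0.7) = 0.7
  (C ∧ (A ∨ ¬B)) = min(0.5, 0.7) = 0.5
  (((B ∨ C) ⊃ (¬¬C ∧ B)) ∧ (C ∧ (A ∨ ¬B))) = min(0.8, 0.5) = 0.5
  Łukasiewicz value = 0.5
Difference: 0.2 − 0.5 = -0.30

-0.30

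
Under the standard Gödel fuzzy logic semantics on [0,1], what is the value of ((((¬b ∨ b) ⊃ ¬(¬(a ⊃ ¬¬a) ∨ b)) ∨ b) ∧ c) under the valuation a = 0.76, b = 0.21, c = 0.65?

0.21

¬b: Gödel ¬ of 0.21 = 0 (operand ≠ 0)
(¬b ∨ b) = max(0, 0.21) = 0.21
¬a: Gödel ¬ of 0.76 = 0 (operand ≠ 0)
¬¬a: Gödel ¬ of 0 = 1 (operand is 0)
(a ⊃ ¬¬a): 0.76 ≤ 1, so result = 1
¬(a ⊃ ¬¬a): Gödel ¬ of 1 = 0 (operand ≠ 0)
(¬(a ⊃ ¬¬a) ∨ b) = max(0, 0.21) = 0.21
¬(¬(a ⊃ ¬¬a) ∨ b): Gödel ¬ of 0.21 = 0 (operand ≠ 0)
((¬b ∨ b) ⊃ ¬(¬(a ⊃ ¬¬a) ∨ b)): 0.21 > 0, so result = 0
(((¬b ∨ b) ⊃ ¬(¬(a ⊃ ¬¬a) ∨ b)) ∨ b) = max(0, 0.21) = 0.21
((((¬b ∨ b) ⊃ ¬(¬(a ⊃ ¬¬a) ∨ b)) ∨ b) ∧ c) = min(0.21, 0.65) = 0.21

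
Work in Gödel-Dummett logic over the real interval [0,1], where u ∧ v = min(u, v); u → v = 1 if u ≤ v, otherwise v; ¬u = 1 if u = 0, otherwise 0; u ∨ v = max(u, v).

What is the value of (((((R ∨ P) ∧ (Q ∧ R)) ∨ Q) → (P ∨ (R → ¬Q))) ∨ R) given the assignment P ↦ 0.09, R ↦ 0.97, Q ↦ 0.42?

0.97

(R ∨ P) = max(0.97, 0.09) = 0.97
(Q ∧ R) = min(0.42, 0.97) = 0.42
((R ∨ P) ∧ (Q ∧ R)) = min(0.97, 0.42) = 0.42
(((R ∨ P) ∧ (Q ∧ R)) ∨ Q) = max(0.42, 0.42) = 0.42
¬Q: Gödel ¬ of 0.42 = 0 (operand ≠ 0)
(R → ¬Q): 0.97 > 0, so result = 0
(P ∨ (R → ¬Q)) = max(0.09, 0) = 0.09
((((R ∨ P) ∧ (Q ∧ R)) ∨ Q) → (P ∨ (R → ¬Q))): 0.42 > 0.09, so result = 0.09
(((((R ∨ P) ∧ (Q ∧ R)) ∨ Q) → (P ∨ (R → ¬Q))) ∨ R) = max(0.09, 0.97) = 0.97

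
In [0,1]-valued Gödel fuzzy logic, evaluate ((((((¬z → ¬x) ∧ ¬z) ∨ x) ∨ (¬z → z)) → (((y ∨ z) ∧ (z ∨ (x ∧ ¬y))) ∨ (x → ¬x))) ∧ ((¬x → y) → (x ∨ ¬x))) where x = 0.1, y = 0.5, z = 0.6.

0.10

¬z: Gödel ¬ of 0.6 = 0 (operand ≠ 0)
¬x: Gödel ¬ of 0.1 = 0 (operand ≠ 0)
(¬z → ¬x): 0 ≤ 0, so result = 1
¬z: Gödel ¬ of 0.6 = 0 (operand ≠ 0)
((¬z → ¬x) ∧ ¬z) = min(1, 0) = 0
(((¬z → ¬x) ∧ ¬z) ∨ x) = max(0, 0.1) = 0.1
¬z: Gödel ¬ of 0.6 = 0 (operand ≠ 0)
(¬z → z): 0 ≤ 0.6, so result = 1
((((¬z → ¬x) ∧ ¬z) ∨ x) ∨ (¬z → z)) = max(0.1, 1) = 1
(y ∨ z) = max(0.5, 0.6) = 0.6
¬y: Gödel ¬ of 0.5 = 0 (operand ≠ 0)
(x ∧ ¬y) = min(0.1, 0) = 0
(z ∨ (x ∧ ¬y)) = max(0.6, 0) = 0.6
((y ∨ z) ∧ (z ∨ (x ∧ ¬y))) = min(0.6, 0.6) = 0.6
¬x: Gödel ¬ of 0.1 = 0 (operand ≠ 0)
(x → ¬x): 0.1 > 0, so result = 0
(((y ∨ z) ∧ (z ∨ (x ∧ ¬y))) ∨ (x → ¬x)) = max(0.6, 0) = 0.6
(((((¬z → ¬x) ∧ ¬z) ∨ x) ∨ (¬z → z)) → (((y ∨ z) ∧ (z ∨ (x ∧ ¬y))) ∨ (x → ¬x))): 1 > 0.6, so result = 0.6
¬x: Gödel ¬ of 0.1 = 0 (operand ≠ 0)
(¬x → y): 0 ≤ 0.5, so result = 1
¬x: Gödel ¬ of 0.1 = 0 (operand ≠ 0)
(x ∨ ¬x) = max(0.1, 0) = 0.1
((¬x → y) → (x ∨ ¬x)): 1 > 0.1, so result = 0.1
((((((¬z → ¬x) ∧ ¬z) ∨ x) ∨ (¬z → z)) → (((y ∨ z) ∧ (z ∨ (x ∧ ¬y))) ∨ (x → ¬x))) ∧ ((¬x → y) → (x ∨ ¬x))) = min(0.6, 0.1) = 0.1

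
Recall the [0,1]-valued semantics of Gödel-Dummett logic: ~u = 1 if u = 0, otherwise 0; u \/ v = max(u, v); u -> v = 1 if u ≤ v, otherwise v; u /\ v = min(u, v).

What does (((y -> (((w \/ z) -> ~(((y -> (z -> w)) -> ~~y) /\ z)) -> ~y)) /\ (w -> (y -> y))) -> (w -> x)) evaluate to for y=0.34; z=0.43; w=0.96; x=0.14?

(w \/ z) = max(0.96, 0.43) = 0.96
(z -> w): 0.43 ≤ 0.96, so result = 1
(y -> (z -> w)): 0.34 ≤ 1, so result = 1
~y: Gödel ¬ of 0.34 = 0 (operand ≠ 0)
~~y: Gödel ¬ of 0 = 1 (operand is 0)
((y -> (z -> w)) -> ~~y): 1 ≤ 1, so result = 1
(((y -> (z -> w)) -> ~~y) /\ z) = min(1, 0.43) = 0.43
~(((y -> (z -> w)) -> ~~y) /\ z): Gödel ¬ of 0.43 = 0 (operand ≠ 0)
((w \/ z) -> ~(((y -> (z -> w)) -> ~~y) /\ z)): 0.96 > 0, so result = 0
~y: Gödel ¬ of 0.34 = 0 (operand ≠ 0)
(((w \/ z) -> ~(((y -> (z -> w)) -> ~~y) /\ z)) -> ~y): 0 ≤ 0, so result = 1
(y -> (((w \/ z) -> ~(((y -> (z -> w)) -> ~~y) /\ z)) -> ~y)): 0.34 ≤ 1, so result = 1
(y -> y): 0.34 ≤ 0.34, so result = 1
(w -> (y -> y)): 0.96 ≤ 1, so result = 1
((y -> (((w \/ z) -> ~(((y -> (z -> w)) -> ~~y) /\ z)) -> ~y)) /\ (w -> (y -> y))) = min(1, 1) = 1
(w -> x): 0.96 > 0.14, so result = 0.14
(((y -> (((w \/ z) -> ~(((y -> (z -> w)) -> ~~y) /\ z)) -> ~y)) /\ (w -> (y -> y))) -> (w -> x)): 1 > 0.14, so result = 0.14

0.14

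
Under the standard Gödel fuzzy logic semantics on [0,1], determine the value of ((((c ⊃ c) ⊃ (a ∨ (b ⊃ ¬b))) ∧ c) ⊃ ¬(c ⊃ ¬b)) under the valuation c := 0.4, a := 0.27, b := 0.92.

1.00

(c ⊃ c): 0.4 ≤ 0.4, so result = 1
¬b: Gödel ¬ of 0.92 = 0 (operand ≠ 0)
(b ⊃ ¬b): 0.92 > 0, so result = 0
(a ∨ (b ⊃ ¬b)) = max(0.27, 0) = 0.27
((c ⊃ c) ⊃ (a ∨ (b ⊃ ¬b))): 1 > 0.27, so result = 0.27
(((c ⊃ c) ⊃ (a ∨ (b ⊃ ¬b))) ∧ c) = min(0.27, 0.4) = 0.27
¬b: Gödel ¬ of 0.92 = 0 (operand ≠ 0)
(c ⊃ ¬b): 0.4 > 0, so result = 0
¬(c ⊃ ¬b): Gödel ¬ of 0 = 1 (operand is 0)
((((c ⊃ c) ⊃ (a ∨ (b ⊃ ¬b))) ∧ c) ⊃ ¬(c ⊃ ¬b)): 0.27 ≤ 1, so result = 1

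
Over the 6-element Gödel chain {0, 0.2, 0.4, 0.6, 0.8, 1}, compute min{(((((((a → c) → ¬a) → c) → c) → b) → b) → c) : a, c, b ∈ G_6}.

0.00

The minimum is attained at a = 0, c = 0, b = 0:
  (a → c): 0 ≤ 0, so result = 1
  ¬a: Gödel ¬ of 0 = 1 (operand is 0)
  ((a → c) → ¬a): 1 ≤ 1, so result = 1
  (((a → c) → ¬a) → c): 1 > 0, so result = 0
  ((((a → c) → ¬a) → c) → c): 0 ≤ 0, so result = 1
  (((((a → c) → ¬a) → c) → c) → b): 1 > 0, so result = 0
  ((((((a → c) → ¬a) → c) → c) → b) → b): 0 ≤ 0, so result = 1
  (((((((a → c) → ¬a) → c) → c) → b) → b) → c): 1 > 0, so result = 0
Checking all 216 assignments confirms none give a value below 0.00.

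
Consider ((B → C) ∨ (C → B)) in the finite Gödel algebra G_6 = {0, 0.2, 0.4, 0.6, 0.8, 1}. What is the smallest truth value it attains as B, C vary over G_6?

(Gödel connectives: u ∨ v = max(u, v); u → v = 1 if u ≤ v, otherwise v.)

Every assignment gives 1. For instance at B = 0, C = 0:
  (B → C): 0 ≤ 0, so result = 1
  (C → B): 0 ≤ 0, so result = 1
  ((B → C) ∨ (C → B)) = max(1, 1) = 1
All 36 assignments give value 1 — the formula is a G_6-tautology.

1.00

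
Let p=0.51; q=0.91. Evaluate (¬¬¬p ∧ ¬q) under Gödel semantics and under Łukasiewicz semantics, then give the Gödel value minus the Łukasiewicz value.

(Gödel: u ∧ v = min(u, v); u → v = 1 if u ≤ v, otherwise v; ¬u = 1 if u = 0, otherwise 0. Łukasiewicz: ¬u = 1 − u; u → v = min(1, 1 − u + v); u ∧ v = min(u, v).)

Gödel evaluation:
  ¬p: Gödel ¬ of 0.51 = 0 (operand ≠ 0)
  ¬¬p: Gödel ¬ of 0 = 1 (operand is 0)
  ¬¬¬p: Gödel ¬ of 1 = 0 (operand ≠ 0)
  ¬q: Gödel ¬ of 0.91 = 0 (operand ≠ 0)
  (¬¬¬p ∧ ¬q) = min(0, 0) = 0
  Gödel value = 0
Łukasiewicz evaluation:
  ¬p: Łukasiewicz ¬ gives 1 − 0.51 = 0.49
  ¬¬p: Łukasiewicz ¬ gives 1 − 0.49 = 0.51
  ¬¬¬p: Łukasiewicz ¬ gives 1 − 0.51 = 0.49
  ¬q: Łukasiewicz ¬ gives 1 − 0.91 = 0.09
  (¬¬¬p ∧ ¬q) = min(0.49, 0.09) = 0.09
  Łukasiewicz value = 0.09
Difference: 0 − 0.09 = -0.09

-0.09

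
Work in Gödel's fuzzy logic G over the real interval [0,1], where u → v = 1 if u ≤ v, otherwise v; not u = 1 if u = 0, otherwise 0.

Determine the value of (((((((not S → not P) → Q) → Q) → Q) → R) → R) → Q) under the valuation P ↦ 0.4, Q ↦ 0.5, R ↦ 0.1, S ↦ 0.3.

not S: Gödel ¬ of 0.3 = 0 (operand ≠ 0)
not P: Gödel ¬ of 0.4 = 0 (operand ≠ 0)
(not S → not P): 0 ≤ 0, so result = 1
((not S → not P) → Q): 1 > 0.5, so result = 0.5
(((not S → not P) → Q) → Q): 0.5 ≤ 0.5, so result = 1
((((not S → not P) → Q) → Q) → Q): 1 > 0.5, so result = 0.5
(((((not S → not P) → Q) → Q) → Q) → R): 0.5 > 0.1, so result = 0.1
((((((not S → not P) → Q) → Q) → Q) → R) → R): 0.1 ≤ 0.1, so result = 1
(((((((not S → not P) → Q) → Q) → Q) → R) → R) → Q): 1 > 0.5, so result = 0.5

0.50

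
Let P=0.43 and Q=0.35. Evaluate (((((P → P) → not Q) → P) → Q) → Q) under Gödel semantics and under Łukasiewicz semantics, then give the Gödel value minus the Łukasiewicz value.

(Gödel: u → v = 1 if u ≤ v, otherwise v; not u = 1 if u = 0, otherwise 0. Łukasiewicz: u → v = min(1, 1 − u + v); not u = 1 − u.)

0.22

Gödel evaluation:
  (P → P): 0.43 ≤ 0.43, so result = 1
  not Q: Gödel ¬ of 0.35 = 0 (operand ≠ 0)
  ((P → P) → not Q): 1 > 0, so result = 0
  (((P → P) → not Q) → P): 0 ≤ 0.43, so result = 1
  ((((P → P) → not Q) → P) → Q): 1 > 0.35, so result = 0.35
  (((((P → P) → not Q) → P) → Q) → Q): 0.35 ≤ 0.35, so result = 1
  Gödel value = 1
Łukasiewicz evaluation:
  (P → P): min(1, 1 − 0.43 + 0.43) = 1
  not Q: Łukasiewicz ¬ gives 1 − 0.35 = 0.65
  ((P → P) → not Q): min(1, 1 − 1 + 0.65) = 0.65
  (((P → P) → not Q) → P): min(1, 1 − 0.65 + 0.43) = 0.78
  ((((P → P) → not Q) → P) → Q): min(1, 1 − 0.78 + 0.35) = 0.57
  (((((P → P) → not Q) → P) → Q) → Q): min(1, 1 − 0.57 + 0.35) = 0.78
  Łukasiewicz value = 0.78
Difference: 1 − 0.78 = 0.22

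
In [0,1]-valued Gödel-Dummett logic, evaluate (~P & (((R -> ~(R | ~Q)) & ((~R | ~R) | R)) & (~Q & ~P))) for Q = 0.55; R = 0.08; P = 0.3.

0.00

~P: Gödel ¬ of 0.3 = 0 (operand ≠ 0)
~Q: Gödel ¬ of 0.55 = 0 (operand ≠ 0)
(R | ~Q) = max(0.08, 0) = 0.08
~(R | ~Q): Gödel ¬ of 0.08 = 0 (operand ≠ 0)
(R -> ~(R | ~Q)): 0.08 > 0, so result = 0
~R: Gödel ¬ of 0.08 = 0 (operand ≠ 0)
~R: Gödel ¬ of 0.08 = 0 (operand ≠ 0)
(~R | ~R) = max(0, 0) = 0
((~R | ~R) | R) = max(0, 0.08) = 0.08
((R -> ~(R | ~Q)) & ((~R | ~R) | R)) = min(0, 0.08) = 0
~Q: Gödel ¬ of 0.55 = 0 (operand ≠ 0)
~P: Gödel ¬ of 0.3 = 0 (operand ≠ 0)
(~Q & ~P) = min(0, 0) = 0
(((R -> ~(R | ~Q)) & ((~R | ~R) | R)) & (~Q & ~P)) = min(0, 0) = 0
(~P & (((R -> ~(R | ~Q)) & ((~R | ~R) | R)) & (~Q & ~P))) = min(0, 0) = 0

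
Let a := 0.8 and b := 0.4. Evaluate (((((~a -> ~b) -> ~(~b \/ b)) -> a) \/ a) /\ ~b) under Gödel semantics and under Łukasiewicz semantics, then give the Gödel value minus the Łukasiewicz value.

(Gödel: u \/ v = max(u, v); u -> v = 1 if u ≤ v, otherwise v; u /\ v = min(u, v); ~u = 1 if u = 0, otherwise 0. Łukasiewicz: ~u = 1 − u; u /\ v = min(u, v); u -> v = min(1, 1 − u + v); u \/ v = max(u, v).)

-0.60

Gödel evaluation:
  ~a: Gödel ¬ of 0.8 = 0 (operand ≠ 0)
  ~b: Gödel ¬ of 0.4 = 0 (operand ≠ 0)
  (~a -> ~b): 0 ≤ 0, so result = 1
  ~b: Gödel ¬ of 0.4 = 0 (operand ≠ 0)
  (~b \/ b) = max(0, 0.4) = 0.4
  ~(~b \/ b): Gödel ¬ of 0.4 = 0 (operand ≠ 0)
  ((~a -> ~b) -> ~(~b \/ b)): 1 > 0, so result = 0
  (((~a -> ~b) -> ~(~b \/ b)) -> a): 0 ≤ 0.8, so result = 1
  ((((~a -> ~b) -> ~(~b \/ b)) -> a) \/ a) = max(1, 0.8) = 1
  ~b: Gödel ¬ of 0.4 = 0 (operand ≠ 0)
  (((((~a -> ~b) -> ~(~b \/ b)) -> a) \/ a) /\ ~b) = min(1, 0) = 0
  Gödel value = 0
Łukasiewicz evaluation:
  ~a: Łukasiewicz ¬ gives 1 − 0.8 = 0.2
  ~b: Łukasiewicz ¬ gives 1 − 0.4 = 0.6
  (~a -> ~b): min(1, 1 − 0.2 + 0.6) = 1
  ~b: Łukasiewicz ¬ gives 1 − 0.4 = 0.6
  (~b \/ b) = max(0.6, 0.4) = 0.6
  ~(~b \/ b): Łukasiewicz ¬ gives 1 − 0.6 = 0.4
  ((~a -> ~b) -> ~(~b \/ b)): min(1, 1 − 1 + 0.4) = 0.4
  (((~a -> ~b) -> ~(~b \/ b)) -> a): min(1, 1 − 0.4 + 0.8) = 1
  ((((~a -> ~b) -> ~(~b \/ b)) -> a) \/ a) = max(1, 0.8) = 1
  ~b: Łukasiewicz ¬ gives 1 − 0.4 = 0.6
  (((((~a -> ~b) -> ~(~b \/ b)) -> a) \/ a) /\ ~b) = min(1, 0.6) = 0.6
  Łukasiewicz value = 0.6
Difference: 0 − 0.6 = -0.60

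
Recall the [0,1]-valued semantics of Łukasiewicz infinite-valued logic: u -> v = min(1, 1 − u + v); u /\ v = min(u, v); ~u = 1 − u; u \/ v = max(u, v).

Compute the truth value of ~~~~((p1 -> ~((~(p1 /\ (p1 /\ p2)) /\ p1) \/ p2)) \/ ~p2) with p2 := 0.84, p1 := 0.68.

0.48

(p1 /\ p2) = min(0.68, 0.84) = 0.68
(p1 /\ (p1 /\ p2)) = min(0.68, 0.68) = 0.68
~(p1 /\ (p1 /\ p2)): Łukasiewicz ¬ gives 1 − 0.68 = 0.32
(~(p1 /\ (p1 /\ p2)) /\ p1) = min(0.32, 0.68) = 0.32
((~(p1 /\ (p1 /\ p2)) /\ p1) \/ p2) = max(0.32, 0.84) = 0.84
~((~(p1 /\ (p1 /\ p2)) /\ p1) \/ p2): Łukasiewicz ¬ gives 1 − 0.84 = 0.16
(p1 -> ~((~(p1 /\ (p1 /\ p2)) /\ p1) \/ p2)): min(1, 1 − 0.68 + 0.16) = 0.48
~p2: Łukasiewicz ¬ gives 1 − 0.84 = 0.16
((p1 -> ~((~(p1 /\ (p1 /\ p2)) /\ p1) \/ p2)) \/ ~p2) = max(0.48, 0.16) = 0.48
~((p1 -> ~((~(p1 /\ (p1 /\ p2)) /\ p1) \/ p2)) \/ ~p2): Łukasiewicz ¬ gives 1 − 0.48 = 0.52
~~((p1 -> ~((~(p1 /\ (p1 /\ p2)) /\ p1) \/ p2)) \/ ~p2): Łukasiewicz ¬ gives 1 − 0.52 = 0.48
~~~((p1 -> ~((~(p1 /\ (p1 /\ p2)) /\ p1) \/ p2)) \/ ~p2): Łukasiewicz ¬ gives 1 − 0.48 = 0.52
~~~~((p1 -> ~((~(p1 /\ (p1 /\ p2)) /\ p1) \/ p2)) \/ ~p2): Łukasiewicz ¬ gives 1 − 0.52 = 0.48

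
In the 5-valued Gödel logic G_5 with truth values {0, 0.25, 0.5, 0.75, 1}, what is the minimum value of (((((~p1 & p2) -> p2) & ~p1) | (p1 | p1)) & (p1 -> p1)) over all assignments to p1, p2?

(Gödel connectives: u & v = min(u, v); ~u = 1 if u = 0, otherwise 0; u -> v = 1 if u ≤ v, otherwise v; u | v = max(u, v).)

The minimum is attained at p1 = 0.25, p2 = 0:
  ~p1: Gödel ¬ of 0.25 = 0 (operand ≠ 0)
  (~p1 & p2) = min(0, 0) = 0
  ((~p1 & p2) -> p2): 0 ≤ 0, so result = 1
  ~p1: Gödel ¬ of 0.25 = 0 (operand ≠ 0)
  (((~p1 & p2) -> p2) & ~p1) = min(1, 0) = 0
  (p1 | p1) = max(0.25, 0.25) = 0.25
  ((((~p1 & p2) -> p2) & ~p1) | (p1 | p1)) = max(0, 0.25) = 0.25
  (p1 -> p1): 0.25 ≤ 0.25, so result = 1
  (((((~p1 & p2) -> p2) & ~p1) | (p1 | p1)) & (p1 -> p1)) = min(0.25, 1) = 0.25
Checking all 25 assignments confirms none give a value below 0.25.

0.25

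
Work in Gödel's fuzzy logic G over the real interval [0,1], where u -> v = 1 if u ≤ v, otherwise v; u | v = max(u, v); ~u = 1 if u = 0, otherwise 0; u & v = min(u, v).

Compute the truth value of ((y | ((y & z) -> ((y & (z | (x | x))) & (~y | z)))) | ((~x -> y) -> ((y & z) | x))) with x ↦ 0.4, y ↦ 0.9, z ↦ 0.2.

1.00

(y & z) = min(0.9, 0.2) = 0.2
(x | x) = max(0.4, 0.4) = 0.4
(z | (x | x)) = max(0.2, 0.4) = 0.4
(y & (z | (x | x))) = min(0.9, 0.4) = 0.4
~y: Gödel ¬ of 0.9 = 0 (operand ≠ 0)
(~y | z) = max(0, 0.2) = 0.2
((y & (z | (x | x))) & (~y | z)) = min(0.4, 0.2) = 0.2
((y & z) -> ((y & (z | (x | x))) & (~y | z))): 0.2 ≤ 0.2, so result = 1
(y | ((y & z) -> ((y & (z | (x | x))) & (~y | z)))) = max(0.9, 1) = 1
~x: Gödel ¬ of 0.4 = 0 (operand ≠ 0)
(~x -> y): 0 ≤ 0.9, so result = 1
(y & z) = min(0.9, 0.2) = 0.2
((y & z) | x) = max(0.2, 0.4) = 0.4
((~x -> y) -> ((y & z) | x)): 1 > 0.4, so result = 0.4
((y | ((y & z) -> ((y & (z | (x | x))) & (~y | z)))) | ((~x -> y) -> ((y & z) | x))) = max(1, 0.4) = 1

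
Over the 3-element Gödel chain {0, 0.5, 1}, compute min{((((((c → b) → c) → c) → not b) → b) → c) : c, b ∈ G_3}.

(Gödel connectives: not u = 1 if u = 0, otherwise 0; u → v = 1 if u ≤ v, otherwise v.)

0.00

The minimum is attained at c = 0, b = 0.5:
  (c → b): 0 ≤ 0.5, so result = 1
  ((c → b) → c): 1 > 0, so result = 0
  (((c → b) → c) → c): 0 ≤ 0, so result = 1
  not b: Gödel ¬ of 0.5 = 0 (operand ≠ 0)
  ((((c → b) → c) → c) → not b): 1 > 0, so result = 0
  (((((c → b) → c) → c) → not b) → b): 0 ≤ 0.5, so result = 1
  ((((((c → b) → c) → c) → not b) → b) → c): 1 > 0, so result = 0
Checking all 9 assignments confirms none give a value below 0.00.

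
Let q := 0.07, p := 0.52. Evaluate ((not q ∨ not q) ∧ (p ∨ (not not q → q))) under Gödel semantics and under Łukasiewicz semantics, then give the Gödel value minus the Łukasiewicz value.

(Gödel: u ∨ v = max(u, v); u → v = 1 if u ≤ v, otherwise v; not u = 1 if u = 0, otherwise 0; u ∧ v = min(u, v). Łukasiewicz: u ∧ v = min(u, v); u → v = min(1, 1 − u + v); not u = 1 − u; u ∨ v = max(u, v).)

-0.93

Gödel evaluation:
  not q: Gödel ¬ of 0.07 = 0 (operand ≠ 0)
  not q: Gödel ¬ of 0.07 = 0 (operand ≠ 0)
  (not q ∨ not q) = max(0, 0) = 0
  not q: Gödel ¬ of 0.07 = 0 (operand ≠ 0)
  not not q: Gödel ¬ of 0 = 1 (operand is 0)
  (not not q → q): 1 > 0.07, so result = 0.07
  (p ∨ (not not q → q)) = max(0.52, 0.07) = 0.52
  ((not q ∨ not q) ∧ (p ∨ (not not q → q))) = min(0, 0.52) = 0
  Gödel value = 0
Łukasiewicz evaluation:
  not q: Łukasiewicz ¬ gives 1 − 0.07 = 0.93
  not q: Łukasiewicz ¬ gives 1 − 0.07 = 0.93
  (not q ∨ not q) = max(0.93, 0.93) = 0.93
  not q: Łukasiewicz ¬ gives 1 − 0.07 = 0.93
  not not q: Łukasiewicz ¬ gives 1 − 0.93 = 0.07
  (not not q → q): min(1, 1 − 0.07 + 0.07) = 1
  (p ∨ (not not q → q)) = max(0.52, 1) = 1
  ((not q ∨ not q) ∧ (p ∨ (not not q → q))) = min(0.93, 1) = 0.93
  Łukasiewicz value = 0.93
Difference: 0 − 0.93 = -0.93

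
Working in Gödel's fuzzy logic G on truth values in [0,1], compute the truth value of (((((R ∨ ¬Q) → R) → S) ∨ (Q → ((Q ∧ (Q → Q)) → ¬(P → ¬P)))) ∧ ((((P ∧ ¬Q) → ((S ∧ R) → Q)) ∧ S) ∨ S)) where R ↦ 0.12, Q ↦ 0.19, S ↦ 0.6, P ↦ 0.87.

¬Q: Gödel ¬ of 0.19 = 0 (operand ≠ 0)
(R ∨ ¬Q) = max(0.12, 0) = 0.12
((R ∨ ¬Q) → R): 0.12 ≤ 0.12, so result = 1
(((R ∨ ¬Q) → R) → S): 1 > 0.6, so result = 0.6
(Q → Q): 0.19 ≤ 0.19, so result = 1
(Q ∧ (Q → Q)) = min(0.19, 1) = 0.19
¬P: Gödel ¬ of 0.87 = 0 (operand ≠ 0)
(P → ¬P): 0.87 > 0, so result = 0
¬(P → ¬P): Gödel ¬ of 0 = 1 (operand is 0)
((Q ∧ (Q → Q)) → ¬(P → ¬P)): 0.19 ≤ 1, so result = 1
(Q → ((Q ∧ (Q → Q)) → ¬(P → ¬P))): 0.19 ≤ 1, so result = 1
((((R ∨ ¬Q) → R) → S) ∨ (Q → ((Q ∧ (Q → Q)) → ¬(P → ¬P)))) = max(0.6, 1) = 1
¬Q: Gödel ¬ of 0.19 = 0 (operand ≠ 0)
(P ∧ ¬Q) = min(0.87, 0) = 0
(S ∧ R) = min(0.6, 0.12) = 0.12
((S ∧ R) → Q): 0.12 ≤ 0.19, so result = 1
((P ∧ ¬Q) → ((S ∧ R) → Q)): 0 ≤ 1, so result = 1
(((P ∧ ¬Q) → ((S ∧ R) → Q)) ∧ S) = min(1, 0.6) = 0.6
((((P ∧ ¬Q) → ((S ∧ R) → Q)) ∧ S) ∨ S) = max(0.6, 0.6) = 0.6
(((((R ∨ ¬Q) → R) → S) ∨ (Q → ((Q ∧ (Q → Q)) → ¬(P → ¬P)))) ∧ ((((P ∧ ¬Q) → ((S ∧ R) → Q)) ∧ S) ∨ S)) = min(1, 0.6) = 0.6

0.60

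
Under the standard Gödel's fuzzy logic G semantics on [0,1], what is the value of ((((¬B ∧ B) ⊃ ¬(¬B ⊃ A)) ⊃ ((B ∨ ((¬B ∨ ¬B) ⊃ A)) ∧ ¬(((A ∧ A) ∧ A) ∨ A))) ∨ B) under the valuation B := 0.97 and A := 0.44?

0.97

¬B: Gödel ¬ of 0.97 = 0 (operand ≠ 0)
(¬B ∧ B) = min(0, 0.97) = 0
¬B: Gödel ¬ of 0.97 = 0 (operand ≠ 0)
(¬B ⊃ A): 0 ≤ 0.44, so result = 1
¬(¬B ⊃ A): Gödel ¬ of 1 = 0 (operand ≠ 0)
((¬B ∧ B) ⊃ ¬(¬B ⊃ A)): 0 ≤ 0, so result = 1
¬B: Gödel ¬ of 0.97 = 0 (operand ≠ 0)
¬B: Gödel ¬ of 0.97 = 0 (operand ≠ 0)
(¬B ∨ ¬B) = max(0, 0) = 0
((¬B ∨ ¬B) ⊃ A): 0 ≤ 0.44, so result = 1
(B ∨ ((¬B ∨ ¬B) ⊃ A)) = max(0.97, 1) = 1
(A ∧ A) = min(0.44, 0.44) = 0.44
((A ∧ A) ∧ A) = min(0.44, 0.44) = 0.44
(((A ∧ A) ∧ A) ∨ A) = max(0.44, 0.44) = 0.44
¬(((A ∧ A) ∧ A) ∨ A): Gödel ¬ of 0.44 = 0 (operand ≠ 0)
((B ∨ ((¬B ∨ ¬B) ⊃ A)) ∧ ¬(((A ∧ A) ∧ A) ∨ A)) = min(1, 0) = 0
(((¬B ∧ B) ⊃ ¬(¬B ⊃ A)) ⊃ ((B ∨ ((¬B ∨ ¬B) ⊃ A)) ∧ ¬(((A ∧ A) ∧ A) ∨ A))): 1 > 0, so result = 0
((((¬B ∧ B) ⊃ ¬(¬B ⊃ A)) ⊃ ((B ∨ ((¬B ∨ ¬B) ⊃ A)) ∧ ¬(((A ∧ A) ∧ A) ∨ A))) ∨ B) = max(0, 0.97) = 0.97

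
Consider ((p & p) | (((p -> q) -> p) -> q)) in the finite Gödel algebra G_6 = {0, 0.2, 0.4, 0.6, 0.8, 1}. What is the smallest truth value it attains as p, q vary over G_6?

The minimum is attained at p = 0.2, q = 0:
  (p & p) = min(0.2, 0.2) = 0.2
  (p -> q): 0.2 > 0, so result = 0
  ((p -> q) -> p): 0 ≤ 0.2, so result = 1
  (((p -> q) -> p) -> q): 1 > 0, so result = 0
  ((p & p) | (((p -> q) -> p) -> q)) = max(0.2, 0) = 0.2
Checking all 36 assignments confirms none give a value below 0.20.

0.20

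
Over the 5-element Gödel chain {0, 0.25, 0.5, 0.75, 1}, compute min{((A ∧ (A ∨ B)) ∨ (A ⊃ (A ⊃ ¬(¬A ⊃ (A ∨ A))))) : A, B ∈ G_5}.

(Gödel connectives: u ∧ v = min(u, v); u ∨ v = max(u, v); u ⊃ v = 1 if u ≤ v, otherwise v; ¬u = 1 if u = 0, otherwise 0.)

0.25

The minimum is attained at A = 0.25, B = 0:
  (A ∨ B) = max(0.25, 0) = 0.25
  (A ∧ (A ∨ B)) = min(0.25, 0.25) = 0.25
  ¬A: Gödel ¬ of 0.25 = 0 (operand ≠ 0)
  (A ∨ A) = max(0.25, 0.25) = 0.25
  (¬A ⊃ (A ∨ A)): 0 ≤ 0.25, so result = 1
  ¬(¬A ⊃ (A ∨ A)): Gödel ¬ of 1 = 0 (operand ≠ 0)
  (A ⊃ ¬(¬A ⊃ (A ∨ A))): 0.25 > 0, so result = 0
  (A ⊃ (A ⊃ ¬(¬A ⊃ (A ∨ A)))): 0.25 > 0, so result = 0
  ((A ∧ (A ∨ B)) ∨ (A ⊃ (A ⊃ ¬(¬A ⊃ (A ∨ A))))) = max(0.25, 0) = 0.25
Checking all 25 assignments confirms none give a value below 0.25.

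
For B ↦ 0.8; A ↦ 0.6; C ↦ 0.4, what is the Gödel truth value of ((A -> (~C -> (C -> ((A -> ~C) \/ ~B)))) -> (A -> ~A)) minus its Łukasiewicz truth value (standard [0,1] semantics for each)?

-0.80

Gödel evaluation:
  ~C: Gödel ¬ of 0.4 = 0 (operand ≠ 0)
  ~C: Gödel ¬ of 0.4 = 0 (operand ≠ 0)
  (A -> ~C): 0.6 > 0, so result = 0
  ~B: Gödel ¬ of 0.8 = 0 (operand ≠ 0)
  ((A -> ~C) \/ ~B) = max(0, 0) = 0
  (C -> ((A -> ~C) \/ ~B)): 0.4 > 0, so result = 0
  (~C -> (C -> ((A -> ~C) \/ ~B))): 0 ≤ 0, so result = 1
  (A -> (~C -> (C -> ((A -> ~C) \/ ~B)))): 0.6 ≤ 1, so result = 1
  ~A: Gödel ¬ of 0.6 = 0 (operand ≠ 0)
  (A -> ~A): 0.6 > 0, so result = 0
  ((A -> (~C -> (C -> ((A -> ~C) \/ ~B)))) -> (A -> ~A)): 1 > 0, so result = 0
  Gödel value = 0
Łukasiewicz evaluation:
  ~C: Łukasiewicz ¬ gives 1 − 0.4 = 0.6
  ~C: Łukasiewicz ¬ gives 1 − 0.4 = 0.6
  (A -> ~C): min(1, 1 − 0.6 + 0.6) = 1
  ~B: Łukasiewicz ¬ gives 1 − 0.8 = 0.2
  ((A -> ~C) \/ ~B) = max(1, 0.2) = 1
  (C -> ((A -> ~C) \/ ~B)): min(1, 1 − 0.4 + 1) = 1
  (~C -> (C -> ((A -> ~C) \/ ~B))): min(1, 1 − 0.6 + 1) = 1
  (A -> (~C -> (C -> ((A -> ~C) \/ ~B)))): min(1, 1 − 0.6 + 1) = 1
  ~A: Łukasiewicz ¬ gives 1 − 0.6 = 0.4
  (A -> ~A): min(1, 1 − 0.6 + 0.4) = 0.8
  ((A -> (~C -> (C -> ((A -> ~C) \/ ~B)))) -> (A -> ~A)): min(1, 1 − 1 + 0.8) = 0.8
  Łukasiewicz value = 0.8
Difference: 0 − 0.8 = -0.80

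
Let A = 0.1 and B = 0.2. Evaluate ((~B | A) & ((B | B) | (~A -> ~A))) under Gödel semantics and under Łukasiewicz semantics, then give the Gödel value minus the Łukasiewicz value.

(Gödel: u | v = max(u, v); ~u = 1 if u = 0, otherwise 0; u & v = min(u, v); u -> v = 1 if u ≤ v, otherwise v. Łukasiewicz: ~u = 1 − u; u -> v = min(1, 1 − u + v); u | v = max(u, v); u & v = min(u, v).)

-0.70

Gödel evaluation:
  ~B: Gödel ¬ of 0.2 = 0 (operand ≠ 0)
  (~B | A) = max(0, 0.1) = 0.1
  (B | B) = max(0.2, 0.2) = 0.2
  ~A: Gödel ¬ of 0.1 = 0 (operand ≠ 0)
  ~A: Gödel ¬ of 0.1 = 0 (operand ≠ 0)
  (~A -> ~A): 0 ≤ 0, so result = 1
  ((B | B) | (~A -> ~A)) = max(0.2, 1) = 1
  ((~B | A) & ((B | B) | (~A -> ~A))) = min(0.1, 1) = 0.1
  Gödel value = 0.1
Łukasiewicz evaluation:
  ~B: Łukasiewicz ¬ gives 1 − 0.2 = 0.8
  (~B | A) = max(0.8, 0.1) = 0.8
  (B | B) = max(0.2, 0.2) = 0.2
  ~A: Łukasiewicz ¬ gives 1 − 0.1 = 0.9
  ~A: Łukasiewicz ¬ gives 1 − 0.1 = 0.9
  (~A -> ~A): min(1, 1 − 0.9 + 0.9) = 1
  ((B | B) | (~A -> ~A)) = max(0.2, 1) = 1
  ((~B | A) & ((B | B) | (~A -> ~A))) = min(0.8, 1) = 0.8
  Łukasiewicz value = 0.8
Difference: 0.1 − 0.8 = -0.70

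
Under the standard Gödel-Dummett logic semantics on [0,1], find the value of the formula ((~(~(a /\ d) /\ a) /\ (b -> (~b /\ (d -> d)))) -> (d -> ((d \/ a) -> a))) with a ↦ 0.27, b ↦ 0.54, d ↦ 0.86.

1.00

(a /\ d) = min(0.27, 0.86) = 0.27
~(a /\ d): Gödel ¬ of 0.27 = 0 (operand ≠ 0)
(~(a /\ d) /\ a) = min(0, 0.27) = 0
~(~(a /\ d) /\ a): Gödel ¬ of 0 = 1 (operand is 0)
~b: Gödel ¬ of 0.54 = 0 (operand ≠ 0)
(d -> d): 0.86 ≤ 0.86, so result = 1
(~b /\ (d -> d)) = min(0, 1) = 0
(b -> (~b /\ (d -> d))): 0.54 > 0, so result = 0
(~(~(a /\ d) /\ a) /\ (b -> (~b /\ (d -> d)))) = min(1, 0) = 0
(d \/ a) = max(0.86, 0.27) = 0.86
((d \/ a) -> a): 0.86 > 0.27, so result = 0.27
(d -> ((d \/ a) -> a)): 0.86 > 0.27, so result = 0.27
((~(~(a /\ d) /\ a) /\ (b -> (~b /\ (d -> d)))) -> (d -> ((d \/ a) -> a))): 0 ≤ 0.27, so result = 1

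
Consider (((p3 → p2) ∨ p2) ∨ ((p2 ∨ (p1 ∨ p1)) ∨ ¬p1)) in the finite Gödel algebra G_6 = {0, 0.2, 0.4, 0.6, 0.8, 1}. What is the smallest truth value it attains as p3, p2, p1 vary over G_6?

0.20

The minimum is attained at p3 = 0.2, p2 = 0, p1 = 0.2:
  (p3 → p2): 0.2 > 0, so result = 0
  ((p3 → p2) ∨ p2) = max(0, 0) = 0
  (p1 ∨ p1) = max(0.2, 0.2) = 0.2
  (p2 ∨ (p1 ∨ p1)) = max(0, 0.2) = 0.2
  ¬p1: Gödel ¬ of 0.2 = 0 (operand ≠ 0)
  ((p2 ∨ (p1 ∨ p1)) ∨ ¬p1) = max(0.2, 0) = 0.2
  (((p3 → p2) ∨ p2) ∨ ((p2 ∨ (p1 ∨ p1)) ∨ ¬p1)) = max(0, 0.2) = 0.2
Checking all 216 assignments confirms none give a value below 0.20.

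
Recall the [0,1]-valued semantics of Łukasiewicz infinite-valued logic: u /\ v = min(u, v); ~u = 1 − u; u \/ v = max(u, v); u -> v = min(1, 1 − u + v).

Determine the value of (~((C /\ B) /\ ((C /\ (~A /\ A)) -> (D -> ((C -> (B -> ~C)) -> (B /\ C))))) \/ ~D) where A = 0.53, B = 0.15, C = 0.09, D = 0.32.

(C /\ B) = min(0.09, 0.15) = 0.09
~A: Łukasiewicz ¬ gives 1 − 0.53 = 0.47
(~A /\ A) = min(0.47, 0.53) = 0.47
(C /\ (~A /\ A)) = min(0.09, 0.47) = 0.09
~C: Łukasiewicz ¬ gives 1 − 0.09 = 0.91
(B -> ~C): min(1, 1 − 0.15 + 0.91) = 1
(C -> (B -> ~C)): min(1, 1 − 0.09 + 1) = 1
(B /\ C) = min(0.15, 0.09) = 0.09
((C -> (B -> ~C)) -> (B /\ C)): min(1, 1 − 1 + 0.09) = 0.09
(D -> ((C -> (B -> ~C)) -> (B /\ C))): min(1, 1 − 0.32 + 0.09) = 0.77
((C /\ (~A /\ A)) -> (D -> ((C -> (B -> ~C)) -> (B /\ C)))): min(1, 1 − 0.09 + 0.77) = 1
((C /\ B) /\ ((C /\ (~A /\ A)) -> (D -> ((C -> (B -> ~C)) -> (B /\ C))))) = min(0.09, 1) = 0.09
~((C /\ B) /\ ((C /\ (~A /\ A)) -> (D -> ((C -> (B -> ~C)) -> (B /\ C))))): Łukasiewicz ¬ gives 1 − 0.09 = 0.91
~D: Łukasiewicz ¬ gives 1 − 0.32 = 0.68
(~((C /\ B) /\ ((C /\ (~A /\ A)) -> (D -> ((C -> (B -> ~C)) -> (B /\ C))))) \/ ~D) = max(0.91, 0.68) = 0.91

0.91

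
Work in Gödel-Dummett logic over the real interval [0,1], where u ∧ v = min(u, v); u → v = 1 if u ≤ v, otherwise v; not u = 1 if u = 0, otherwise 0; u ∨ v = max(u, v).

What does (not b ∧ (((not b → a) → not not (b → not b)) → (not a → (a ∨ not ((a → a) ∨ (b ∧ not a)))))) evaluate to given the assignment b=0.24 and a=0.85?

not b: Gödel ¬ of 0.24 = 0 (operand ≠ 0)
not b: Gödel ¬ of 0.24 = 0 (operand ≠ 0)
(not b → a): 0 ≤ 0.85, so result = 1
not b: Gödel ¬ of 0.24 = 0 (operand ≠ 0)
(b → not b): 0.24 > 0, so result = 0
not (b → not b): Gödel ¬ of 0 = 1 (operand is 0)
not not (b → not b): Gödel ¬ of 1 = 0 (operand ≠ 0)
((not b → a) → not not (b → not b)): 1 > 0, so result = 0
not a: Gödel ¬ of 0.85 = 0 (operand ≠ 0)
(a → a): 0.85 ≤ 0.85, so result = 1
not a: Gödel ¬ of 0.85 = 0 (operand ≠ 0)
(b ∧ not a) = min(0.24, 0) = 0
((a → a) ∨ (b ∧ not a)) = max(1, 0) = 1
not ((a → a) ∨ (b ∧ not a)): Gödel ¬ of 1 = 0 (operand ≠ 0)
(a ∨ not ((a → a) ∨ (b ∧ not a))) = max(0.85, 0) = 0.85
(not a → (a ∨ not ((a → a) ∨ (b ∧ not a)))): 0 ≤ 0.85, so result = 1
(((not b → a) → not not (b → not b)) → (not a → (a ∨ not ((a → a) ∨ (b ∧ not a))))): 0 ≤ 1, so result = 1
(not b ∧ (((not b → a) → not not (b → not b)) → (not a → (a ∨ not ((a → a) ∨ (b ∧ not a)))))) = min(0, 1) = 0

0.00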